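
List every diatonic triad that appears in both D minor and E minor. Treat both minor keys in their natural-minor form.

Triads in D minor (natural minor): Dm (i), Edim (ii°), F (III), Gm (iv), Am (v), B♭ (VI), C (VII).
Triads in E minor (natural minor): Em (i), F♯dim (ii°), G (III), Am (iv), Bm (v), C (VI), D (VII).
Shared triads with their functions: Am (v in D minor, iv in E minor); C (VII in D minor, VI in E minor).

Am, C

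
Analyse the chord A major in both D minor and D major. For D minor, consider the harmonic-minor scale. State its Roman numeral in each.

V in D minor; V in D major

The scale of D minor (harmonic minor) is D E F G A Bb C#; A is degree 5, and the triad built there (A-C#-E) is major, so it is V.
The scale of D major is D E F# G A B C#; A is degree 5, and the triad built there (A-C#-E) is major, so it is V.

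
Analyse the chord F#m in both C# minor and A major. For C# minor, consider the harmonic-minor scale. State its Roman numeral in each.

iv in C# minor; vi in A major

The scale of C# minor (harmonic minor) is C# D# E F# G# A B#; F# is degree 4, and the triad built there (F#-A-C#) is minor, so it is iv.
The scale of A major is A B C# D E F# G#; F# is degree 6, and the triad built there (F#-A-C#) is minor, so it is vi.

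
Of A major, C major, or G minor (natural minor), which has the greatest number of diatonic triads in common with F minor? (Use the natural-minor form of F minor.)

G minor

Triads of F minor (natural minor): Fm (i), Gdim (ii°), Ab (III), Bbm (iv), Cm (v), Db (VI), Eb (VII).
A major shares 0: none.
C major shares 0: none.
G minor (natural minor) shares 2: Cm, Eb.
The most common triads (2) are shared with G minor.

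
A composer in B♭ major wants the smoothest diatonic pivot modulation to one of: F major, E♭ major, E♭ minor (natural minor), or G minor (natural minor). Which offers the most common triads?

G minor

Triads of B♭ major: B♭ (I), Cm (ii), Dm (iii), E♭ (IV), F (V), Gm (vi), Adim (vii°).
F major shares 4: B♭, Dm, F, Gm.
E♭ major shares 4: B♭, Cm, E♭, Gm.
E♭ minor (natural minor) shares 0: none.
G minor (natural minor) shares 7: B♭, Cm, Dm, E♭, F, Gm, Adim.
The most common triads (7) are shared with G minor.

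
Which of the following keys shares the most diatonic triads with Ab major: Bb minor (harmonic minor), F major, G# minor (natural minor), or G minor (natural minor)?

Triads of Ab major: Ab (I), Bbm (ii), Cm (iii), Db (IV), Eb (V), Fm (vi), Gdim (vii°).
Bb minor (harmonic minor) shares 1: Bbm.
F major shares 0: none.
G# minor (natural minor) shares 0: none.
G minor (natural minor) shares 2: Cm, Eb.
The most common triads (2) are shared with G minor.

G minor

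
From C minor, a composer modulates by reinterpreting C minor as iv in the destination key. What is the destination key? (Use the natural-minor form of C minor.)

G minor

The numeral iv denotes a minor triad on scale degree 4. With C on degree 4, the tonic of the new key is G.
Degree 4 carries a minor triad in minor keys, so the destination is G minor.
Check: the diatonic triads of G minor (natural minor) are Gm (i), Adim (ii°), Bb (III), Cm (iv), Dm (v), Eb (VI), F (VII) — C minor is indeed iv.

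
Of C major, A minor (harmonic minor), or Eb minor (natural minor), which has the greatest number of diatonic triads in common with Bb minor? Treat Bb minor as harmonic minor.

Eb minor

Triads of Bb minor (harmonic minor): Bbm (i), Cdim (ii°), Dbaug (III+), Ebm (iv), F (V), Gb (VI), Adim (vii°).
C major shares 1: F.
A minor (harmonic minor) shares 1: F.
Eb minor (natural minor) shares 3: Bbm, Ebm, Gb.
The most common triads (3) are shared with Eb minor.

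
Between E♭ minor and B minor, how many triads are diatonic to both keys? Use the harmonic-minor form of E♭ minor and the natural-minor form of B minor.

Diatonic triads of E♭ minor (harmonic minor): E♭ minor (i), F diminished (ii°), G♭ augmented (III+), A♭ minor (iv), B♭ major (V), C♭ major (VI), D diminished (vii°).
Diatonic triads of B minor (natural minor): B minor (i), C♯ diminished (ii°), D major (III), E minor (iv), F♯ minor (v), G major (VI), A major (VII).
No triad has the same root and quality in both keys.

0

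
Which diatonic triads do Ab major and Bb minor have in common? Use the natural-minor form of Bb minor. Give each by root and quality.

Ab, Bbm, Db, Fm

Triads in Ab major: Ab major (I), Bb minor (ii), C minor (iii), Db major (IV), Eb major (V), F minor (vi), G diminished (vii°).
Triads in Bb minor (natural minor): Bb minor (i), C diminished (ii°), Db major (III), Eb minor (iv), F minor (v), Gb major (VI), Ab major (VII).
Shared triads with their functions: Ab major (I in Ab major, VII in Bb minor); Bb minor (ii in Ab major, i in Bb minor); Db major (IV in Ab major, III in Bb minor); F minor (vi in Ab major, v in Bb minor).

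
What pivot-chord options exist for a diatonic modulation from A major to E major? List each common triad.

A, C♯m, E, F♯m

Triads in A major: A (I), Bm (ii), C♯m (iii), D (IV), E (V), F♯m (vi), G♯dim (vii°).
Triads in E major: E (I), F♯m (ii), G♯m (iii), A (IV), B (V), C♯m (vi), D♯dim (vii°).
Shared triads with their functions: A (I in A major, IV in E major); C♯m (iii in A major, vi in E major); E (V in A major, I in E major); F♯m (vi in A major, ii in E major).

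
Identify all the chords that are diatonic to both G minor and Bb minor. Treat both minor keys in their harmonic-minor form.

Triads in G minor (harmonic minor): Gm (i), Adim (ii°), Bbaug (III+), Cm (iv), D (V), Eb (VI), F#dim (vii°).
Triads in Bb minor (harmonic minor): Bbm (i), Cdim (ii°), Dbaug (III+), Ebm (iv), F (V), Gb (VI), Adim (vii°).
Shared triads with their functions: Adim (ii° in G minor, vii° in Bb minor).

Adim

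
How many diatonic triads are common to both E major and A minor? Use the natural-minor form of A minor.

0

Diatonic triads of E major: E (I), F♯m (ii), G♯m (iii), A (IV), B (V), C♯m (vi), D♯dim (vii°).
Diatonic triads of A minor (natural minor): Am (i), Bdim (ii°), C (III), Dm (iv), Em (v), F (VI), G (VII).
No triad has the same root and quality in both keys.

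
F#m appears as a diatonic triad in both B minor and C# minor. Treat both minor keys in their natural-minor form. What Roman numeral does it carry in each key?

v in B minor; iv in C# minor

The scale of B minor (natural minor) is B C# D E F# G A; F# is degree 5, and the triad built there (F#-A-C#) is minor, so it is v.
The scale of C# minor (natural minor) is C# D# E F# G# A B; F# is degree 4, and the triad built there (F#-A-C#) is minor, so it is iv.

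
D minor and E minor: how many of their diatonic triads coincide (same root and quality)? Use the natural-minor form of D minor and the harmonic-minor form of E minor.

Diatonic triads of D minor (natural minor): Dm (i), Edim (ii°), F (III), Gm (iv), Am (v), Bb (VI), C (VII).
Diatonic triads of E minor (harmonic minor): Em (i), F#dim (ii°), Gaug (III+), Am (iv), B (V), C (VI), D#dim (vii°).
Matching root and quality in both lists: Am, C.
That gives 2 common triads.

2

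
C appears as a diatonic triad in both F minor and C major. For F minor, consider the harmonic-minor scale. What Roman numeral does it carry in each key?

The scale of F minor (harmonic minor) is F G Ab Bb C Db E; C is degree 5, and the triad built there (C-E-G) is major, so it is V.
The scale of C major is C D E F G A B; C is degree 1, and the triad built there (C-E-G) is major, so it is I.

V in F minor; I in C major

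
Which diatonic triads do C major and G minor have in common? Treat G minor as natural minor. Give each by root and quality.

Dm, F

Triads in C major: C (I), Dm (ii), Em (iii), F (IV), G (V), Am (vi), Bdim (vii°).
Triads in G minor (natural minor): Gm (i), Adim (ii°), Bb (III), Cm (iv), Dm (v), Eb (VI), F (VII).
Shared triads with their functions: Dm (ii in C major, v in G minor); F (IV in C major, VII in G minor).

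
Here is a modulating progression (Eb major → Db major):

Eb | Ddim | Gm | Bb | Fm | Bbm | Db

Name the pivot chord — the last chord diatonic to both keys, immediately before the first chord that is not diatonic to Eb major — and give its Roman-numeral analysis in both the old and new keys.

Fm — ii in Eb major, iii in Db major

Chords diatonic to Eb major: Eb, Fm, Gm, Ab, Bb, Cm, Ddim.
Reading the progression, the first chord not in that set is Bbm, so the modulation leaves Eb major there.
The chord immediately before Bbm is Fm, which is diatonic to both keys: ii in Eb major and iii in Db major.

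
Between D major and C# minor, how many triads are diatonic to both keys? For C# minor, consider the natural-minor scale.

Diatonic triads of D major: D major (I), E minor (ii), F# minor (iii), G major (IV), A major (V), B minor (vi), C# diminished (vii°).
Diatonic triads of C# minor (natural minor): C# minor (i), D# diminished (ii°), E major (III), F# minor (iv), G# minor (v), A major (VI), B major (VII).
Matching root and quality in both lists: F# minor, A major.
That gives 2 common triads.

2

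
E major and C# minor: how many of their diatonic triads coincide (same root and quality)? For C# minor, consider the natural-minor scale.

Diatonic triads of E major: E (I), F#m (ii), G#m (iii), A (IV), B (V), C#m (vi), D#dim (vii°).
Diatonic triads of C# minor (natural minor): C#m (i), D#dim (ii°), E (III), F#m (iv), G#m (v), A (VI), B (VII).
Matching root and quality in both lists: E, F#m, G#m, A, B, C#m, D#dim.
That gives 7 common triads.

7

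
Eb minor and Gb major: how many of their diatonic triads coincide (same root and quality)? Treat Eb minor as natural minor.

7

Diatonic triads of Eb minor (natural minor): Eb minor (i), F diminished (ii°), Gb major (III), Ab minor (iv), Bb minor (v), Cb major (VI), Db major (VII).
Diatonic triads of Gb major: Gb major (I), Ab minor (ii), Bb minor (iii), Cb major (IV), Db major (V), Eb minor (vi), F diminished (vii°).
Matching root and quality in both lists: Eb minor, F diminished, Gb major, Ab minor, Bb minor, Cb major, Db major.
That gives 7 common triads.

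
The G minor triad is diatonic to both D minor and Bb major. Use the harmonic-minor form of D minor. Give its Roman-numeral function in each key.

iv in D minor; vi in Bb major

The scale of D minor (harmonic minor) is D E F G A Bb C#; G is degree 4, and the triad built there (G-Bb-D) is minor, so it is iv.
The scale of Bb major is Bb C D Eb F G A; G is degree 6, and the triad built there (G-Bb-D) is minor, so it is vi.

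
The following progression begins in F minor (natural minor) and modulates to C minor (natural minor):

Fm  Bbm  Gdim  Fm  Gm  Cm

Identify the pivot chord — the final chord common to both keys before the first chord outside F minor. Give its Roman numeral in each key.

Fm — i in F minor, iv in C minor

Chords diatonic to F minor: Fm, Gdim, Ab, Bbm, Cm, Db, Eb.
Reading the progression, the first chord not in that set is Gm, so the modulation leaves F minor there.
The chord immediately before Gm is Fm, which is diatonic to both keys: i in F minor and iv in C minor.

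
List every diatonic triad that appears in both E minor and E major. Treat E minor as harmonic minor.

Triads in E minor (harmonic minor): E minor (i), F# diminished (ii°), G augmented (III+), A minor (iv), B major (V), C major (VI), D# diminished (vii°).
Triads in E major: E major (I), F# minor (ii), G# minor (iii), A major (IV), B major (V), C# minor (vi), D# diminished (vii°).
Shared triads with their functions: B major (V in E minor, V in E major); D# diminished (vii° in E minor, vii° in E major).

B, D#dim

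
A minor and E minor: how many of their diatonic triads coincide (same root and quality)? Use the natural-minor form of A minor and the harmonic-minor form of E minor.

3

Diatonic triads of A minor (natural minor): A minor (i), B diminished (ii°), C major (III), D minor (iv), E minor (v), F major (VI), G major (VII).
Diatonic triads of E minor (harmonic minor): E minor (i), F♯ diminished (ii°), G augmented (III+), A minor (iv), B major (V), C major (VI), D♯ diminished (vii°).
Matching root and quality in both lists: A minor, C major, E minor.
That gives 3 common triads.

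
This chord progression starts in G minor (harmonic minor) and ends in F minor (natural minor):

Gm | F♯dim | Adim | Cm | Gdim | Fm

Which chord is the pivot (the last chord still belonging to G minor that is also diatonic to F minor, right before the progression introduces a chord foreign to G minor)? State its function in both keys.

Cm — iv in G minor, v in F minor

Chords diatonic to G minor: Gm, Adim, B♭aug, Cm, D, E♭, F♯dim.
Reading the progression, the first chord not in that set is Gdim, so the modulation leaves G minor there.
The chord immediately before Gdim is Cm, which is diatonic to both keys: iv in G minor and v in F minor.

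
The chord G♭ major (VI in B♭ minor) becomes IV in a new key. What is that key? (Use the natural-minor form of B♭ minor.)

D♭ major

The numeral IV denotes a major triad on scale degree 4. With G♭ on degree 4, the tonic of the new key is D♭.
Degree 4 carries a major triad in major keys, so the destination is D♭ major.
Check: the diatonic triads of D♭ major are D♭ (I), E♭m (ii), Fm (iii), G♭ (IV), A♭ (V), B♭m (vi), Cdim (vii°) — G♭ major is indeed IV.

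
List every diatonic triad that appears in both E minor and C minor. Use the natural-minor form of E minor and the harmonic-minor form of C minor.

Triads in E minor (natural minor): E minor (i), F# diminished (ii°), G major (III), A minor (iv), B minor (v), C major (VI), D major (VII).
Triads in C minor (harmonic minor): C minor (i), D diminished (ii°), Eb augmented (III+), F minor (iv), G major (V), Ab major (VI), B diminished (vii°).
Shared triads with their functions: G major (III in E minor, V in C minor).

G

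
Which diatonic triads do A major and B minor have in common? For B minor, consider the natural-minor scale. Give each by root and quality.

Triads in A major: A (I), Bm (ii), C♯m (iii), D (IV), E (V), F♯m (vi), G♯dim (vii°).
Triads in B minor (natural minor): Bm (i), C♯dim (ii°), D (III), Em (iv), F♯m (v), G (VI), A (VII).
Shared triads with their functions: A (I in A major, VII in B minor); Bm (ii in A major, i in B minor); D (IV in A major, III in B minor); F♯m (vi in A major, v in B minor).

A, Bm, D, F♯m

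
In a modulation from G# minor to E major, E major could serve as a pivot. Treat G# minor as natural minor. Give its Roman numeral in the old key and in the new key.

VI in G# minor; I in E major

The scale of G# minor (natural minor) is G# A# B C# D# E F#; E is degree 6, and the triad built there (E-G#-B) is major, so it is VI.
The scale of E major is E F# G# A B C# D#; E is degree 1, and the triad built there (E-G#-B) is major, so it is I.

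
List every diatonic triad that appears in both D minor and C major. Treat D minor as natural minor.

Triads in D minor (natural minor): Dm (i), Edim (ii°), F (III), Gm (iv), Am (v), Bb (VI), C (VII).
Triads in C major: C (I), Dm (ii), Em (iii), F (IV), G (V), Am (vi), Bdim (vii°).
Shared triads with their functions: Dm (i in D minor, ii in C major); F (III in D minor, IV in C major); Am (v in D minor, vi in C major); C (VII in D minor, I in C major).

Dm, F, Am, C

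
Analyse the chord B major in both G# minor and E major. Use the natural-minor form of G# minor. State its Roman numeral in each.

III in G# minor; V in E major

The scale of G# minor (natural minor) is G# A# B C# D# E F#; B is degree 3, and the triad built there (B-D#-F#) is major, so it is III.
The scale of E major is E F# G# A B C# D#; B is degree 5, and the triad built there (B-D#-F#) is major, so it is V.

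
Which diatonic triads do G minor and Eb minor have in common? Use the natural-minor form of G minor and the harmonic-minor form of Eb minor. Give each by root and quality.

Bb

Triads in G minor (natural minor): G minor (i), A diminished (ii°), Bb major (III), C minor (iv), D minor (v), Eb major (VI), F major (VII).
Triads in Eb minor (harmonic minor): Eb minor (i), F diminished (ii°), Gb augmented (III+), Ab minor (iv), Bb major (V), Cb major (VI), D diminished (vii°).
Shared triads with their functions: Bb major (III in G minor, V in Eb minor).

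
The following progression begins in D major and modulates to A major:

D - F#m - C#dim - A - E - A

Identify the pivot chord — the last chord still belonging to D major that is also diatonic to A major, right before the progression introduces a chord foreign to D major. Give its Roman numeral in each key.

A — V in D major, I in A major

Chords diatonic to D major: D, Em, F#m, G, A, Bm, C#dim.
Reading the progression, the first chord not in that set is E, so the modulation leaves D major there.
The chord immediately before E is A, which is diatonic to both keys: V in D major and I in A major.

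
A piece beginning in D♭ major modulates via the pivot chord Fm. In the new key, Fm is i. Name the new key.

F minor

The numeral i denotes a minor triad on scale degree 1. With F on degree 1, the tonic of the new key is F.
Degree 1 carries a minor triad in minor keys, so the destination is F minor.
Check: the diatonic triads of F minor (natural minor) are Fm (i), Gdim (ii°), A♭ (III), B♭m (iv), Cm (v), D♭ (VI), E♭ (VII) — Fm is indeed i.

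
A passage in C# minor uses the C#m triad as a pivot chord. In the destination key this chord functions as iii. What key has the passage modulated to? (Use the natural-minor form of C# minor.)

A major

The numeral iii denotes a minor triad on scale degree 3. With C# on degree 3, the tonic of the new key is A.
Degree 3 carries a minor triad in major keys, so the destination is A major.
Check: the diatonic triads of A major are A (I), Bm (ii), C#m (iii), D (IV), E (V), F#m (vi), G#dim (vii°) — C#m is indeed iii.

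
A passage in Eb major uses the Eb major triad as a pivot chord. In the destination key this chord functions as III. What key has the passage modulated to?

The numeral III denotes a major triad on scale degree 3. With Eb on degree 3, the tonic of the new key is C.
Degree 3 carries a major triad in natural-minor keys, so the destination is C minor.
Check: the diatonic triads of C minor (natural minor) are Cm (i), Ddim (ii°), Eb (III), Fm (iv), Gm (v), Ab (VI), Bb (VII) — Eb major is indeed III.

C minor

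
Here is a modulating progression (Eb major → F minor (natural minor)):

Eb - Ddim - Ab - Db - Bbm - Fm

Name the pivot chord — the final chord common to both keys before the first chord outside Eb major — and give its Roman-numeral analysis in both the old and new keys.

Chords diatonic to Eb major: Eb, Fm, Gm, Ab, Bb, Cm, Ddim.
Reading the progression, the first chord not in that set is Db, so the modulation leaves Eb major there.
The chord immediately before Db is Ab, which is diatonic to both keys: IV in Eb major and III in F minor.

Ab — IV in Eb major, III in F minor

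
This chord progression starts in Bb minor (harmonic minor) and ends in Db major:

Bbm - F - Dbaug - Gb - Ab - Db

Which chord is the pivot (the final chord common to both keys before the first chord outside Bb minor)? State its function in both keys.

Chords diatonic to Bb minor: Bbm, Cdim, Dbaug, Ebm, F, Gb, Adim.
Reading the progression, the first chord not in that set is Ab, so the modulation leaves Bb minor there.
The chord immediately before Ab is Gb, which is diatonic to both keys: VI in Bb minor and IV in Db major.

Gb — VI in Bb minor, IV in Db major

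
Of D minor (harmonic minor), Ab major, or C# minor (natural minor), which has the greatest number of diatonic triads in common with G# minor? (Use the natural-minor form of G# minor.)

Triads of G# minor (natural minor): G#m (i), A#dim (ii°), B (III), C#m (iv), D#m (v), E (VI), F# (VII).
D minor (harmonic minor) shares 0: none.
Ab major shares 0: none.
C# minor (natural minor) shares 4: G#m, B, C#m, E.
The most common triads (4) are shared with C# minor.

C# minor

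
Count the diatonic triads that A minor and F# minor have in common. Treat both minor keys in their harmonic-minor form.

Diatonic triads of A minor (harmonic minor): A minor (i), B diminished (ii°), C augmented (III+), D minor (iv), E major (V), F major (VI), G# diminished (vii°).
Diatonic triads of F# minor (harmonic minor): F# minor (i), G# diminished (ii°), A augmented (III+), B minor (iv), C# major (V), D major (VI), E# diminished (vii°).
Matching root and quality in both lists: G# diminished.
That gives 1 common triad.

1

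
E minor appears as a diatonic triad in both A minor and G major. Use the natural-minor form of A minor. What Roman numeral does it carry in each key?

The scale of A minor (natural minor) is A B C D E F G; E is degree 5, and the triad built there (E-G-B) is minor, so it is v.
The scale of G major is G A B C D E F♯; E is degree 6, and the triad built there (E-G-B) is minor, so it is vi.

v in A minor; vi in G major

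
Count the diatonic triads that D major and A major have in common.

Diatonic triads of D major: D (I), Em (ii), F#m (iii), G (IV), A (V), Bm (vi), C#dim (vii°).
Diatonic triads of A major: A (I), Bm (ii), C#m (iii), D (IV), E (V), F#m (vi), G#dim (vii°).
Matching root and quality in both lists: D, F#m, A, Bm.
That gives 4 common triads.

4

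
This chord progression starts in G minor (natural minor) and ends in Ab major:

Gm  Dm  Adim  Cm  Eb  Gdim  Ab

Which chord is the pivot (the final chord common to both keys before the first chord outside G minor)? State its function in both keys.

Eb — VI in G minor, V in Ab major

Chords diatonic to G minor: Gm, Adim, Bb, Cm, Dm, Eb, F.
Reading the progression, the first chord not in that set is Gdim, so the modulation leaves G minor there.
The chord immediately before Gdim is Eb, which is diatonic to both keys: VI in G minor and V in Ab major.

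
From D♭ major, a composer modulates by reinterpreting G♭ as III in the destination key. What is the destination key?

The numeral III denotes a major triad on scale degree 3. With G♭ on degree 3, the tonic of the new key is E♭.
Degree 3 carries a major triad in natural-minor keys, so the destination is E♭ minor.
Check: the diatonic triads of E♭ minor (natural minor) are E♭m (i), Fdim (ii°), G♭ (III), A♭m (iv), B♭m (v), C♭ (VI), D♭ (VII) — G♭ is indeed III.

E♭ minor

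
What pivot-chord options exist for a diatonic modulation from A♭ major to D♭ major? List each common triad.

Triads in A♭ major: A♭ (I), B♭m (ii), Cm (iii), D♭ (IV), E♭ (V), Fm (vi), Gdim (vii°).
Triads in D♭ major: D♭ (I), E♭m (ii), Fm (iii), G♭ (IV), A♭ (V), B♭m (vi), Cdim (vii°).
Shared triads with their functions: A♭ (I in A♭ major, V in D♭ major); B♭m (ii in A♭ major, vi in D♭ major); D♭ (IV in A♭ major, I in D♭ major); Fm (vi in A♭ major, iii in D♭ major).

A♭, B♭m, D♭, Fm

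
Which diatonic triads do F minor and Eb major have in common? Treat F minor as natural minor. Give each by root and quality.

Fm, Ab, Cm, Eb

Triads in F minor (natural minor): Fm (i), Gdim (ii°), Ab (III), Bbm (iv), Cm (v), Db (VI), Eb (VII).
Triads in Eb major: Eb (I), Fm (ii), Gm (iii), Ab (IV), Bb (V), Cm (vi), Ddim (vii°).
Shared triads with their functions: Fm (i in F minor, ii in Eb major); Ab (III in F minor, IV in Eb major); Cm (v in F minor, vi in Eb major); Eb (VII in F minor, I in Eb major).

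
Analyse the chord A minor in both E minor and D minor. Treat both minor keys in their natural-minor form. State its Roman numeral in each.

The scale of E minor (natural minor) is E F# G A B C D; A is degree 4, and the triad built there (A-C-E) is minor, so it is iv.
The scale of D minor (natural minor) is D E F G A Bb C; A is degree 5, and the triad built there (A-C-E) is minor, so it is v.

iv in E minor; v in D minor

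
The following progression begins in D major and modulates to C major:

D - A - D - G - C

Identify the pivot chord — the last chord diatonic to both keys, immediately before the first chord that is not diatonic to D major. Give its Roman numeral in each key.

G — IV in D major, V in C major

Chords diatonic to D major: D, Em, F#m, G, A, Bm, C#dim.
Reading the progression, the first chord not in that set is C, so the modulation leaves D major there.
The chord immediately before C is G, which is diatonic to both keys: IV in D major and V in C major.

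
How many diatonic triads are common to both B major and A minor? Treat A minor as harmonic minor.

1

Diatonic triads of B major: B (I), C♯m (ii), D♯m (iii), E (IV), F♯ (V), G♯m (vi), A♯dim (vii°).
Diatonic triads of A minor (harmonic minor): Am (i), Bdim (ii°), Caug (III+), Dm (iv), E (V), F (VI), G♯dim (vii°).
Matching root and quality in both lists: E.
That gives 1 common triad.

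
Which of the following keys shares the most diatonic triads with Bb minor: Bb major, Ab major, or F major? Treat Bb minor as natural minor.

Triads of Bb minor (natural minor): Bb minor (i), C diminished (ii°), Db major (III), Eb minor (iv), F minor (v), Gb major (VI), Ab major (VII).
Bb major shares 0: none.
Ab major shares 4: Bbm, Db, Fm, Ab.
F major shares 0: none.
The most common triads (4) are shared with Ab major.

Ab major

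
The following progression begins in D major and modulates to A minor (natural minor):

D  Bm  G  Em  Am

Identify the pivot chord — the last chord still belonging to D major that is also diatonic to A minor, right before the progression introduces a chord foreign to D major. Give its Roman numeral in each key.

Em — ii in D major, v in A minor

Chords diatonic to D major: D, Em, F#m, G, A, Bm, C#dim.
Reading the progression, the first chord not in that set is Am, so the modulation leaves D major there.
The chord immediately before Am is Em, which is diatonic to both keys: ii in D major and v in A minor.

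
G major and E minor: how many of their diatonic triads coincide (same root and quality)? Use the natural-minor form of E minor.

7

Diatonic triads of G major: G (I), Am (ii), Bm (iii), C (IV), D (V), Em (vi), F#dim (vii°).
Diatonic triads of E minor (natural minor): Em (i), F#dim (ii°), G (III), Am (iv), Bm (v), C (VI), D (VII).
Matching root and quality in both lists: G, Am, Bm, C, D, Em, F#dim.
That gives 7 common triads.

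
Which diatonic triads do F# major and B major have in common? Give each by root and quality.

Triads in F# major: F# (I), G#m (ii), A#m (iii), B (IV), C# (V), D#m (vi), E#dim (vii°).
Triads in B major: B (I), C#m (ii), D#m (iii), E (IV), F# (V), G#m (vi), A#dim (vii°).
Shared triads with their functions: F# (I in F# major, V in B major); G#m (ii in F# major, vi in B major); B (IV in F# major, I in B major); D#m (vi in F# major, iii in B major).

F#, G#m, B, D#m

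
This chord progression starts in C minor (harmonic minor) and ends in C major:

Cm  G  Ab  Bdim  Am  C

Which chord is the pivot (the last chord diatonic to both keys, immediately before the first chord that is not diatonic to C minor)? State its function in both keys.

Bdim — vii° in C minor, vii° in C major

Chords diatonic to C minor: Cm, Ddim, Ebaug, Fm, G, Ab, Bdim.
Reading the progression, the first chord not in that set is Am, so the modulation leaves C minor there.
The chord immediately before Am is Bdim, which is diatonic to both keys: vii° in C minor and vii° in C major.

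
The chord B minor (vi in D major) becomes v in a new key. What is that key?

E minor

The numeral v denotes a minor triad on scale degree 5. With B on degree 5, the tonic of the new key is E.
Degree 5 carries a minor triad in natural-minor keys, so the destination is E minor.
Check: the diatonic triads of E minor (natural minor) are Em (i), F#dim (ii°), G (III), Am (iv), Bm (v), C (VI), D (VII) — B minor is indeed v.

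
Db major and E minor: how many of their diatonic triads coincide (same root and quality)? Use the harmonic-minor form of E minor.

0

Diatonic triads of Db major: Db (I), Ebm (ii), Fm (iii), Gb (IV), Ab (V), Bbm (vi), Cdim (vii°).
Diatonic triads of E minor (harmonic minor): Em (i), F#dim (ii°), Gaug (III+), Am (iv), B (V), C (VI), D#dim (vii°).
No triad has the same root and quality in both keys.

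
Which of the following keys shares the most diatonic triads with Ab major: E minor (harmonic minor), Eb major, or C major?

Eb major

Triads of Ab major: Ab (I), Bbm (ii), Cm (iii), Db (IV), Eb (V), Fm (vi), Gdim (vii°).
E minor (harmonic minor) shares 0: none.
Eb major shares 4: Ab, Cm, Eb, Fm.
C major shares 0: none.
The most common triads (4) are shared with Eb major.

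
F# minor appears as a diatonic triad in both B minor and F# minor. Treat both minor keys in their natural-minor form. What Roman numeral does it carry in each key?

v in B minor; i in F# minor

The scale of B minor (natural minor) is B C# D E F# G A; F# is degree 5, and the triad built there (F#-A-C#) is minor, so it is v.
The scale of F# minor (natural minor) is F# G# A B C# D E; F# is degree 1, and the triad built there (F#-A-C#) is minor, so it is i.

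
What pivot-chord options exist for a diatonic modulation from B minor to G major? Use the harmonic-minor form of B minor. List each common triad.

Triads in B minor (harmonic minor): B minor (i), C♯ diminished (ii°), D augmented (III+), E minor (iv), F♯ major (V), G major (VI), A♯ diminished (vii°).
Triads in G major: G major (I), A minor (ii), B minor (iii), C major (IV), D major (V), E minor (vi), F♯ diminished (vii°).
Shared triads with their functions: B minor (i in B minor, iii in G major); E minor (iv in B minor, vi in G major); G major (VI in B minor, I in G major).

Bm, Em, G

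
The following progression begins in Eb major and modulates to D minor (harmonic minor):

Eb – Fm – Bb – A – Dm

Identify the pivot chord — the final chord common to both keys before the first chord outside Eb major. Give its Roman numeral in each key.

Bb — V in Eb major, VI in D minor

Chords diatonic to Eb major: Eb, Fm, Gm, Ab, Bb, Cm, Ddim.
Reading the progression, the first chord not in that set is A, so the modulation leaves Eb major there.
The chord immediately before A is Bb, which is diatonic to both keys: V in Eb major and VI in D minor.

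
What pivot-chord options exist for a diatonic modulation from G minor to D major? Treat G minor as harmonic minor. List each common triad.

D

Triads in G minor (harmonic minor): Gm (i), Adim (ii°), B♭aug (III+), Cm (iv), D (V), E♭ (VI), F♯dim (vii°).
Triads in D major: D (I), Em (ii), F♯m (iii), G (IV), A (V), Bm (vi), C♯dim (vii°).
Shared triads with their functions: D (V in G minor, I in D major).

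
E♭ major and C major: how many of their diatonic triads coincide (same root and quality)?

Diatonic triads of E♭ major: E♭ (I), Fm (ii), Gm (iii), A♭ (IV), B♭ (V), Cm (vi), Ddim (vii°).
Diatonic triads of C major: C (I), Dm (ii), Em (iii), F (IV), G (V), Am (vi), Bdim (vii°).
No triad has the same root and quality in both keys.

0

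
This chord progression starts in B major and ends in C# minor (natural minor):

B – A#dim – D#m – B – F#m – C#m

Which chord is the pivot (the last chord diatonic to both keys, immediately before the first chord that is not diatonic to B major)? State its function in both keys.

Chords diatonic to B major: B, C#m, D#m, E, F#, G#m, A#dim.
Reading the progression, the first chord not in that set is F#m, so the modulation leaves B major there.
The chord immediately before F#m is B, which is diatonic to both keys: I in B major and VII in C# minor.

B — I in B major, VII in C# minor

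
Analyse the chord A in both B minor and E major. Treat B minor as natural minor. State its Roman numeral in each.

The scale of B minor (natural minor) is B C# D E F# G A; A is degree 7, and the triad built there (A-C#-E) is major, so it is VII.
The scale of E major is E F# G# A B C# D#; A is degree 4, and the triad built there (A-C#-E) is major, so it is IV.

VII in B minor; IV in E major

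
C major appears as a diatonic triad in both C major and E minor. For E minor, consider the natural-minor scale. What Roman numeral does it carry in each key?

I in C major; VI in E minor

The scale of C major is C D E F G A B; C is degree 1, and the triad built there (C-E-G) is major, so it is I.
The scale of E minor (natural minor) is E F# G A B C D; C is degree 6, and the triad built there (C-E-G) is major, so it is VI.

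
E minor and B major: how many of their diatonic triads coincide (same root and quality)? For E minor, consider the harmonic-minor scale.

1

Diatonic triads of E minor (harmonic minor): E minor (i), F# diminished (ii°), G augmented (III+), A minor (iv), B major (V), C major (VI), D# diminished (vii°).
Diatonic triads of B major: B major (I), C# minor (ii), D# minor (iii), E major (IV), F# major (V), G# minor (vi), A# diminished (vii°).
Matching root and quality in both lists: B major.
That gives 1 common triad.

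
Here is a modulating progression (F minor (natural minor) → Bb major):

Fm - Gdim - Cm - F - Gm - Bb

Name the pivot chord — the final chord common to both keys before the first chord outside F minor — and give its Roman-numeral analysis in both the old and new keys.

Chords diatonic to F minor: Fm, Gdim, Ab, Bbm, Cm, Db, Eb.
Reading the progression, the first chord not in that set is F, so the modulation leaves F minor there.
The chord immediately before F is Cm, which is diatonic to both keys: v in F minor and ii in Bb major.

Cm — v in F minor, ii in Bb major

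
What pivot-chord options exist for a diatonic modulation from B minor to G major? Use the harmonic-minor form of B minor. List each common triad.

Triads in B minor (harmonic minor): Bm (i), C#dim (ii°), Daug (III+), Em (iv), F# (V), G (VI), A#dim (vii°).
Triads in G major: G (I), Am (ii), Bm (iii), C (IV), D (V), Em (vi), F#dim (vii°).
Shared triads with their functions: Bm (i in B minor, iii in G major); Em (iv in B minor, vi in G major); G (VI in B minor, I in G major).

Bm, Em, G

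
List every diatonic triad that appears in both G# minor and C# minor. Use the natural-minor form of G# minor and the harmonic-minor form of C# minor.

Triads in G# minor (natural minor): G#m (i), A#dim (ii°), B (III), C#m (iv), D#m (v), E (VI), F# (VII).
Triads in C# minor (harmonic minor): C#m (i), D#dim (ii°), Eaug (III+), F#m (iv), G# (V), A (VI), B#dim (vii°).
Shared triads with their functions: C#m (iv in G# minor, i in C# minor).

C#m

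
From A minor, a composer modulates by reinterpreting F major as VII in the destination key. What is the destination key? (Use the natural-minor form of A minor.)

The numeral VII denotes a major triad on scale degree 7. With F on degree 7, the tonic of the new key is G.
Degree 7 carries a major triad in natural-minor keys, so the destination is G minor.
Check: the diatonic triads of G minor (natural minor) are Gm (i), Adim (ii°), Bb (III), Cm (iv), Dm (v), Eb (VI), F (VII) — F major is indeed VII.

G minor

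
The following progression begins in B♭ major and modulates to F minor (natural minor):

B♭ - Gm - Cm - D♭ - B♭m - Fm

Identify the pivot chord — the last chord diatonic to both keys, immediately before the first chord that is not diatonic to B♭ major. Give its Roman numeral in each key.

Cm — ii in B♭ major, v in F minor

Chords diatonic to B♭ major: B♭, Cm, Dm, E♭, F, Gm, Adim.
Reading the progression, the first chord not in that set is D♭, so the modulation leaves B♭ major there.
The chord immediately before D♭ is Cm, which is diatonic to both keys: ii in B♭ major and v in F minor.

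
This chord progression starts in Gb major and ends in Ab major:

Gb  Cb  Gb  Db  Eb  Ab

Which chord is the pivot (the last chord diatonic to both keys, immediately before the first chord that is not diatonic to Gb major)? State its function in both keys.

Db — V in Gb major, IV in Ab major

Chords diatonic to Gb major: Gb, Abm, Bbm, Cb, Db, Ebm, Fdim.
Reading the progression, the first chord not in that set is Eb, so the modulation leaves Gb major there.
The chord immediately before Eb is Db, which is diatonic to both keys: V in Gb major and IV in Ab major.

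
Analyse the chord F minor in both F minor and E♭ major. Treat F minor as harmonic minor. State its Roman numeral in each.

i in F minor; ii in E♭ major

The scale of F minor (harmonic minor) is F G A♭ B♭ C D♭ E; F is degree 1, and the triad built there (F-A♭-C) is minor, so it is i.
The scale of E♭ major is E♭ F G A♭ B♭ C D; F is degree 2, and the triad built there (F-A♭-C) is minor, so it is ii.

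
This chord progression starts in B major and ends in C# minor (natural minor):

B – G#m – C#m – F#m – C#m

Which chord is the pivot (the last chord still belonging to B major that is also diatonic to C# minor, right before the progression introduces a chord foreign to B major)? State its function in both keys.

Chords diatonic to B major: B, C#m, D#m, E, F#, G#m, A#dim.
Reading the progression, the first chord not in that set is F#m, so the modulation leaves B major there.
The chord immediately before F#m is C#m, which is diatonic to both keys: ii in B major and i in C# minor.

C#m — ii in B major, i in C# minor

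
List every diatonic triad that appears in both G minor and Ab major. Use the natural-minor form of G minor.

Cm, Eb

Triads in G minor (natural minor): G minor (i), A diminished (ii°), Bb major (III), C minor (iv), D minor (v), Eb major (VI), F major (VII).
Triads in Ab major: Ab major (I), Bb minor (ii), C minor (iii), Db major (IV), Eb major (V), F minor (vi), G diminished (vii°).
Shared triads with their functions: C minor (iv in G minor, iii in Ab major); Eb major (VI in G minor, V in Ab major).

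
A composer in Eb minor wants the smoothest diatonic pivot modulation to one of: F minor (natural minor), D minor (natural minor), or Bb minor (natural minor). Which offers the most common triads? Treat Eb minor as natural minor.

Triads of Eb minor (natural minor): Eb minor (i), F diminished (ii°), Gb major (III), Ab minor (iv), Bb minor (v), Cb major (VI), Db major (VII).
F minor (natural minor) shares 2: Bbm, Db.
D minor (natural minor) shares 0: none.
Bb minor (natural minor) shares 4: Ebm, Gb, Bbm, Db.
The most common triads (4) are shared with Bb minor.

Bb minor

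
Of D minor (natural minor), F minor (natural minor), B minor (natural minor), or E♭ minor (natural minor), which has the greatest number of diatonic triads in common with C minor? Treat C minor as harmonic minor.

F minor

Triads of C minor (harmonic minor): Cm (i), Ddim (ii°), E♭aug (III+), Fm (iv), G (V), A♭ (VI), Bdim (vii°).
D minor (natural minor) shares 0: none.
F minor (natural minor) shares 3: Cm, Fm, A♭.
B minor (natural minor) shares 1: G.
E♭ minor (natural minor) shares 0: none.
The most common triads (3) are shared with F minor.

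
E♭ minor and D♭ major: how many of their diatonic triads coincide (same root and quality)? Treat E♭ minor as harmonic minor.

Diatonic triads of E♭ minor (harmonic minor): E♭ minor (i), F diminished (ii°), G♭ augmented (III+), A♭ minor (iv), B♭ major (V), C♭ major (VI), D diminished (vii°).
Diatonic triads of D♭ major: D♭ major (I), E♭ minor (ii), F minor (iii), G♭ major (IV), A♭ major (V), B♭ minor (vi), C diminished (vii°).
Matching root and quality in both lists: E♭ minor.
That gives 1 common triad.

1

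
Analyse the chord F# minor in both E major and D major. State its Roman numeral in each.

ii in E major; iii in D major

The scale of E major is E F# G# A B C# D#; F# is degree 2, and the triad built there (F#-A-C#) is minor, so it is ii.
The scale of D major is D E F# G A B C#; F# is degree 3, and the triad built there (F#-A-C#) is minor, so it is iii.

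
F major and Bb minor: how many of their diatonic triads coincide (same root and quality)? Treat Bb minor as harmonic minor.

Diatonic triads of F major: F major (I), G minor (ii), A minor (iii), Bb major (IV), C major (V), D minor (vi), E diminished (vii°).
Diatonic triads of Bb minor (harmonic minor): Bb minor (i), C diminished (ii°), Db augmented (III+), Eb minor (iv), F major (V), Gb major (VI), A diminished (vii°).
Matching root and quality in both lists: F major.
That gives 1 common triad.

1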